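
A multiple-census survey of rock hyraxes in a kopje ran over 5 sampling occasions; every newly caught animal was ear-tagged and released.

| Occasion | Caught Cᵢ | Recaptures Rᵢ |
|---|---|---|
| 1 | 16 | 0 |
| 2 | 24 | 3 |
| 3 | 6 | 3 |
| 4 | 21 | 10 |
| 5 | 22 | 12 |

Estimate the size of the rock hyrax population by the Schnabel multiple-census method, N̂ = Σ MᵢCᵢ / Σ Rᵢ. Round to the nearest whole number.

N ≈ 92

Marked at large before each occasion: Mᵢ = Σⱼ<ᵢ (Cⱼ − Rⱼ) → M1=0, M2=16, M3=37, M4=40, M5=51
Σ MᵢCᵢ = 0·16 + 16·24 + 37·6 + 40·21 + 51·22 = 0 + 384 + 222 + 840 + 1122 = 2568
Σ Rᵢ = 0 + 3 + 3 + 10 + 12 = 28
N̂ = 2568 / 28 ≈ 91.7 → 92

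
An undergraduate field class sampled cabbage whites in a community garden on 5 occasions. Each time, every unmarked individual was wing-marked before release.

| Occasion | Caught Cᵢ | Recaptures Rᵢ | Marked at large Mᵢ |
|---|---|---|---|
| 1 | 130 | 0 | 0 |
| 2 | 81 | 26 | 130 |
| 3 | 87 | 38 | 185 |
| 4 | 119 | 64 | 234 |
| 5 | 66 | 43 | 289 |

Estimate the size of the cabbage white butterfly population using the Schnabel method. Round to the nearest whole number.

Σ MᵢCᵢ = 0·130 + 130·81 + 185·87 + 234·119 + 289·66 = 0 + 10530 + 16095 + 27846 + 19074 = 73545
Σ Rᵢ = 0 + 26 + 38 + 64 + 43 = 171
N̂ = 73545 / 171 ≈ 430.1 → 430

N ≈ 430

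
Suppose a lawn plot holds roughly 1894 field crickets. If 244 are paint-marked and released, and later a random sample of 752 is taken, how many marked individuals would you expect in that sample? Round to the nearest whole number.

Expected recaptures E[R] = M·C / N.
E[R] = 244 × 752 / 1894 = 183488 / 1894 ≈ 96.9 → 97

expected recaptures ≈ 97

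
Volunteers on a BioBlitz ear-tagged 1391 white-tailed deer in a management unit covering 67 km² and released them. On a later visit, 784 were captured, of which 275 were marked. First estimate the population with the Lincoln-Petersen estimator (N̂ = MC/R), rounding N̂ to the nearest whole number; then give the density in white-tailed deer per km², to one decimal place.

N̂ = 1391·784/275 = 1090544/275 ≈ 3965.6 → 3966
Density = N̂ / area = 3966 / 67 ≈ 59.19 → 59.2 per km²

density ≈ 59.2 white-tailed deer per km²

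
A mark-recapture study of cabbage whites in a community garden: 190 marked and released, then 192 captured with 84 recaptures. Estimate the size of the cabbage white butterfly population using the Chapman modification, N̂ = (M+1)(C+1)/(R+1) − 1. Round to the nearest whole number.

N̂ = (190+1)(192+1)/(84+1) − 1 = 191·193/85 − 1
= 36863/85 − 1 ≈ 433.7 − 1 ≈ 432.7 → 433

N ≈ 433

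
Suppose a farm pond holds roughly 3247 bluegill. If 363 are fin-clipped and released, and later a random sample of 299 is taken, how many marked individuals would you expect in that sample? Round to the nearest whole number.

The marked fraction of the population is 363/3247, so in a sample of 299 expect C·(M/N) marked.
E[R] = 363 × 299 / 3247 = 108537 / 3247 ≈ 33.4 → 33

expected recaptures ≈ 33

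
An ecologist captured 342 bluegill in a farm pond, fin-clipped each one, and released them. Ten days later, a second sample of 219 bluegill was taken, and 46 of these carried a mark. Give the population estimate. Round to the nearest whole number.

N ≈ 1628

If marked individuals mix randomly, R/C ≈ M/N, giving N ≈ M·C/R.
N = (342 × 219) / 46 = 74898 / 46 ≈ 1628.2 → 1628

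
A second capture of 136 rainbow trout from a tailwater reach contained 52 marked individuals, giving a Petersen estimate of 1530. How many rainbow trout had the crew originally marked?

From N = M·C/R: M = N·R / C = 1530·52 / 136 = 79560 / 136 = 585.

M = 585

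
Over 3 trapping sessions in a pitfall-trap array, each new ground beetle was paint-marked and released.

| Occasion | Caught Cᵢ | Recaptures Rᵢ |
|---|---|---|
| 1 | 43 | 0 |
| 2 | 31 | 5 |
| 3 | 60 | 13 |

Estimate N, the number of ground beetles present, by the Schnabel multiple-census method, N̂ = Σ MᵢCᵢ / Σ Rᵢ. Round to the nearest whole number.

N ≈ 304

Marked at large before each occasion: Mᵢ = Σⱼ<ᵢ (Cⱼ − Rⱼ) → M1=0, M2=43, M3=69
Σ MᵢCᵢ = 0·43 + 43·31 + 69·60 = 0 + 1333 + 4140 = 5473
Σ Rᵢ = 0 + 5 + 13 = 18
N̂ = 5473 / 18 ≈ 304.1 → 304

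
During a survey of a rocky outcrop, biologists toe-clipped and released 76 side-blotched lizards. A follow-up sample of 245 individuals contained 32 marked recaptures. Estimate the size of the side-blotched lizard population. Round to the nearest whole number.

N ≈ 582

N = (76 × 245) / 32 = 18620 / 32 ≈ 581.9 → 582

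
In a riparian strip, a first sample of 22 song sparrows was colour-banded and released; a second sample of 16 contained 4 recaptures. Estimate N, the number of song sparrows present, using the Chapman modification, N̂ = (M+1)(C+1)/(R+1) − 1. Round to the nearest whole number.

N̂ = (22+1)(16+1)/(4+1) − 1 = 23·17/5 − 1
= 391/5 − 1 ≈ 78.2 − 1 ≈ 77.2 → 77

N ≈ 77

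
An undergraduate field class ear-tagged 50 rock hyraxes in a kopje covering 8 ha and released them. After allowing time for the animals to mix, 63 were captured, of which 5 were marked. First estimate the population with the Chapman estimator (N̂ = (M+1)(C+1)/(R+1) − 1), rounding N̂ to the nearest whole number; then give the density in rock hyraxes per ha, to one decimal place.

N̂ = 51·64/6 − 1 = 3264/6 − 1 = 543
Density = N̂ / area = 543 / 8 ≈ 67.88 → 67.9 per ha

density ≈ 67.9 rock hyraxes per ha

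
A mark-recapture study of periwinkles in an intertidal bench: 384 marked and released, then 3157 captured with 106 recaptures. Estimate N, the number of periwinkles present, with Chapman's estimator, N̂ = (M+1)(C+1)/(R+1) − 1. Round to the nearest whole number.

N̂ = (384+1)(3157+1)/(106+1) − 1 = 385·3158/107 − 1
= 1215830/107 − 1 ≈ 11362.9 − 1 ≈ 11361.9 → 11362

N ≈ 11,362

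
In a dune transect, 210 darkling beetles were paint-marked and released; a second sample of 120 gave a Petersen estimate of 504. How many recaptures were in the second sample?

R = 50

From N = M·C/R: R = M·C / N = 210·120 / 504 = 25200 / 504 = 50.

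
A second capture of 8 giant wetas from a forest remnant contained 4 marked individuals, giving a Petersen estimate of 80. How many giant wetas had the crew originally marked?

From N = M·C/R: M = N·R / C = 80·4 / 8 = 320 / 8 = 40.

M = 40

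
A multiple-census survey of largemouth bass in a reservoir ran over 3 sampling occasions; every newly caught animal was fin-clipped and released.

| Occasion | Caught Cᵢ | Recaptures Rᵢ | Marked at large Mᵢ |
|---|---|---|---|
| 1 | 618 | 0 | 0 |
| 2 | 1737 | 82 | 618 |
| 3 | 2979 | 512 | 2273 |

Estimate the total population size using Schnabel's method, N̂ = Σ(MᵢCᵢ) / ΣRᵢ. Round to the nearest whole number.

N ≈ 13,207

Σ MᵢCᵢ = 0·618 + 618·1737 + 2273·2979 = 0 + 1073466 + 6771267 = 7844733
Σ Rᵢ = 0 + 82 + 512 = 594
N̂ = 7844733 / 594 ≈ 13206.6 → 13207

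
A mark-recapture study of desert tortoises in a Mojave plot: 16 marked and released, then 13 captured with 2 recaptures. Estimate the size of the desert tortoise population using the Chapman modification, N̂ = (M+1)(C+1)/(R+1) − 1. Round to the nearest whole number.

N ≈ 78

N̂ = (16+1)(13+1)/(2+1) − 1 = 17·14/3 − 1
= 238/3 − 1 ≈ 79.3 − 1 ≈ 78.3 → 78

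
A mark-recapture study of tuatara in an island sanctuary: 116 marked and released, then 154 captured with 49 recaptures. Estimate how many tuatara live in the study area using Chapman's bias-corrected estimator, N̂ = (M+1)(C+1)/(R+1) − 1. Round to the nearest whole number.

N̂ = (116+1)(154+1)/(49+1) − 1 = 117·155/50 − 1
= 18135/50 − 1 ≈ 362.7 − 1 ≈ 361.7 → 362

N ≈ 362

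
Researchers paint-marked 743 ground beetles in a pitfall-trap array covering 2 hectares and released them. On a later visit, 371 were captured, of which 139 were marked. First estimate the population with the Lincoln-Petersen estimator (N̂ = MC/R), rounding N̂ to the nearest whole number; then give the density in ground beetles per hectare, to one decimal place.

N̂ = 743·371/139 = 275653/139 ≈ 1983.1 → 1983
Density = N̂ / area = 1983 / 2 ≈ 991.50 → 991.5 per hectare

density ≈ 991.5 ground beetles per hectare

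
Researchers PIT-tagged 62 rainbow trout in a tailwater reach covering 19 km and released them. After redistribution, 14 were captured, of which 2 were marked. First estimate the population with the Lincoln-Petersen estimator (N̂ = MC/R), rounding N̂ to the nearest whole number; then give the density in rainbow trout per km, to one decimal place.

density ≈ 22.8 rainbow trout per km

N̂ = 62·14/2 = 868/2 = 434
Density = N̂ / area = 434 / 19 ≈ 22.84 → 22.8 per km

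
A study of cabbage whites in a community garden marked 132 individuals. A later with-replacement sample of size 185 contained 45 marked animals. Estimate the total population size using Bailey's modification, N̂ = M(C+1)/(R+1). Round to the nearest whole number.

N ≈ 534

N̂ = 132·(185+1)/(45+1) = 132·186/46 = 24552/46 ≈ 533.7 → 534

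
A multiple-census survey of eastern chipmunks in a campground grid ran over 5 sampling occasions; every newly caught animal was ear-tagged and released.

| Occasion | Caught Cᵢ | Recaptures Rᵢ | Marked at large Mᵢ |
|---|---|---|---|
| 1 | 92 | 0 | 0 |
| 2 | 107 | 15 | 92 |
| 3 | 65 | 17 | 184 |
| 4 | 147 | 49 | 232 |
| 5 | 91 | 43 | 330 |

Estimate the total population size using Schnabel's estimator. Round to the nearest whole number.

Σ MᵢCᵢ = 0·92 + 92·107 + 184·65 + 232·147 + 330·91 = 0 + 9844 + 11960 + 34104 + 30030 = 85938
Σ Rᵢ = 0 + 15 + 17 + 49 + 43 = 124
N̂ = 85938 / 124 ≈ 693.0 → 693

N ≈ 693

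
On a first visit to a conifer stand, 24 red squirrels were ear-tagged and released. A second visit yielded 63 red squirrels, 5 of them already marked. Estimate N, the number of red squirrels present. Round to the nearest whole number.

N ≈ 302

The marked fraction in the recapture sample should equal the marked fraction in the population: 5/63 = 24/N.
N = (24 × 63) / 5 = 1512 / 5 ≈ 302.4 → 302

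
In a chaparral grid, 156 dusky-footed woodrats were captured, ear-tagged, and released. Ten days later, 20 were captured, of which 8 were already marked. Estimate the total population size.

N = (156 × 20) / 8 = 3120 / 8 = 390

N = 390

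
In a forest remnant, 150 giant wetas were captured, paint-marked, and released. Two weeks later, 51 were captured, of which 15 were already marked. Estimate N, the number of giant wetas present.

N = 510

The marked fraction in the recapture sample should equal the marked fraction in the population: 15/51 = 150/N.
N = (150 × 51) / 15 = 7650 / 15 = 510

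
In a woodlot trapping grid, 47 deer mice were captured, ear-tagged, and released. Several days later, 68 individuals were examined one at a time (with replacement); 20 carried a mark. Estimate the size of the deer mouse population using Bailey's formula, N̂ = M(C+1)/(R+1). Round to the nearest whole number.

N̂ = 47·(68+1)/(20+1) = 47·69/21 = 3243/21 ≈ 154.4 → 154

N ≈ 154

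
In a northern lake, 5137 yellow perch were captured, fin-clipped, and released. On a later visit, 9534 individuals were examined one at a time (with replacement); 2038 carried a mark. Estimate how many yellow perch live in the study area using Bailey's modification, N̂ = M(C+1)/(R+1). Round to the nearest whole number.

N ≈ 24,022

N̂ = 5137·(9534+1)/(2038+1) = 5137·9535/2039 = 48981295/2039 ≈ 24022.2 → 24022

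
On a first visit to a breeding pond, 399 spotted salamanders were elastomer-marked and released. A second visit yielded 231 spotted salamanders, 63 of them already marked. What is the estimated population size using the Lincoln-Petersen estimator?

N = 1463

The marked fraction in the recapture sample should equal the marked fraction in the population: 63/231 = 399/N.
N = (399 × 231) / 63 = 92169 / 63 = 1463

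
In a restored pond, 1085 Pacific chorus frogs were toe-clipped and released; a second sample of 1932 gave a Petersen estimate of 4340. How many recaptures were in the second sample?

From N = M·C/R: R = M·C / N = 1085·1932 / 4340 = 2096220 / 4340 = 483.

R = 483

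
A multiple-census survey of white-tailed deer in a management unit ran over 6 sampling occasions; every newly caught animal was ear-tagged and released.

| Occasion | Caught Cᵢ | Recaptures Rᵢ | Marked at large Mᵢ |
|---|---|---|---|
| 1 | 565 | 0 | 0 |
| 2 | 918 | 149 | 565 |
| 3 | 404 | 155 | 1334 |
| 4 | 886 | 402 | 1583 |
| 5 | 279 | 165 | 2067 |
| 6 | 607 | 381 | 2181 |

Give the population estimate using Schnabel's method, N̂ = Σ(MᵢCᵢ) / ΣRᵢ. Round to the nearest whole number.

N ≈ 3483

Σ MᵢCᵢ = 0·565 + 565·918 + 1334·404 + 1583·886 + 2067·279 + 2181·607 = 0 + 518670 + 538936 + 1402538 + 576693 + 1323867 = 4360704
Σ Rᵢ = 0 + 149 + 155 + 402 + 165 + 381 = 1252
N̂ = 4360704 / 1252 ≈ 3483.0 → 3483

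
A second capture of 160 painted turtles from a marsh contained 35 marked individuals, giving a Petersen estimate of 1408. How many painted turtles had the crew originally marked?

From N = M·C/R: M = N·R / C = 1408·35 / 160 = 49280 / 160 = 308.

M = 308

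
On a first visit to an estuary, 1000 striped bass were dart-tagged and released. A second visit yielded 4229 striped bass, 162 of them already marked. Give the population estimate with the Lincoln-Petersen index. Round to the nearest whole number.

Lincoln-Petersen assumes M/N = R/C, so N = M·C / R.
N = (1000 × 4229) / 162 = 4229000 / 162 ≈ 26104.9 → 26105

N ≈ 26,105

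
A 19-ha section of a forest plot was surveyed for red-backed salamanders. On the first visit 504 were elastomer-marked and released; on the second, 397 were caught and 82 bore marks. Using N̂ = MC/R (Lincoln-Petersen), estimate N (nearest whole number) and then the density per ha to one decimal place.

density ≈ 128.4 red-backed salamanders per ha

N̂ = 504·397/82 = 200088/82 ≈ 2440.1 → 2440
Density = N̂ / area = 2440 / 19 ≈ 128.42 → 128.4 per ha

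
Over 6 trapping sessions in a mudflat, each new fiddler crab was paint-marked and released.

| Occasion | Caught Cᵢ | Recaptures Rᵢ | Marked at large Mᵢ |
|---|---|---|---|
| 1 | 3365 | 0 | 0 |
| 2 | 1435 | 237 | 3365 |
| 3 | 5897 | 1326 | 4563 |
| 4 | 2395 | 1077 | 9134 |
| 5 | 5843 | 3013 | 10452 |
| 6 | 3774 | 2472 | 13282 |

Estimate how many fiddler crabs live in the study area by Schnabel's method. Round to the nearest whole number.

Σ MᵢCᵢ = 0·3365 + 3365·1435 + 4563·5897 + 9134·2395 + 10452·5843 + 13282·3774 = 0 + 4828775 + 26908011 + 21875930 + 61071036 + 50126268 = 164810020
Σ Rᵢ = 0 + 237 + 1326 + 1077 + 3013 + 2472 = 8125
N̂ = 164810020 / 8125 ≈ 20284.3 → 20284

N ≈ 20,284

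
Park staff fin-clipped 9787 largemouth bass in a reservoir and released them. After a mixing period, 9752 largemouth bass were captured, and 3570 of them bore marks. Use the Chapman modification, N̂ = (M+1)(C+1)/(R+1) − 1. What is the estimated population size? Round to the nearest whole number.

N̂ = (9787+1)(9752+1)/(3570+1) − 1 = 9788·9753/3571 − 1
= 95462364/3571 − 1 ≈ 26732.7 − 1 ≈ 26731.7 → 26732

N ≈ 26,732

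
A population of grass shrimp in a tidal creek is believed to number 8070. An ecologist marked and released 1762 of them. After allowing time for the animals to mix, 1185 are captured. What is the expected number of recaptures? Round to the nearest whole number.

The marked fraction of the population is 1762/8070, so in a sample of 1185 expect C·(M/N) marked.
E[R] = 1762 × 1185 / 8070 = 2087970 / 8070 ≈ 258.7 → 259

expected recaptures ≈ 259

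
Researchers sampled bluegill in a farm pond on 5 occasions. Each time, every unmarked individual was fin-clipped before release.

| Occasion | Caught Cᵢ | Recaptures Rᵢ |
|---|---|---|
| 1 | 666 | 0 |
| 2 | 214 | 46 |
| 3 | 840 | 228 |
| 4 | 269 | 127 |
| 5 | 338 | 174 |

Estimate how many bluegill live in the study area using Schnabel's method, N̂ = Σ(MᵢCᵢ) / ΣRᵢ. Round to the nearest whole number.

Marked at large before each occasion: Mᵢ = Σⱼ<ᵢ (Cⱼ − Rⱼ) → M1=0, M2=666, M3=834, M4=1446, M5=1588
Σ MᵢCᵢ = 0·666 + 666·214 + 834·840 + 1446·269 + 1588·338 = 0 + 142524 + 700560 + 388974 + 536744 = 1768802
Σ Rᵢ = 0 + 46 + 228 + 127 + 174 = 575
N̂ = 1768802 / 575 ≈ 3076.2 → 3076

N ≈ 3076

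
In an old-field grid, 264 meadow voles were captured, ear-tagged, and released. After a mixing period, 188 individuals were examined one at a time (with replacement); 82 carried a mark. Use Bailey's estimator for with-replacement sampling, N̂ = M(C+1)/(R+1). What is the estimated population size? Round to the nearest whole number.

N̂ = 264·(188+1)/(82+1) = 264·189/83 = 49896/83 ≈ 601.2 → 601

N ≈ 601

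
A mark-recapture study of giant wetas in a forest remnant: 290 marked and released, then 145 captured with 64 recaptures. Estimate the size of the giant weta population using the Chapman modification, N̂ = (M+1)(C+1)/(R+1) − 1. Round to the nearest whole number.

N̂ = (290+1)(145+1)/(64+1) − 1 = 291·146/65 − 1
= 42486/65 − 1 ≈ 653.6 − 1 ≈ 652.6 → 653

N ≈ 653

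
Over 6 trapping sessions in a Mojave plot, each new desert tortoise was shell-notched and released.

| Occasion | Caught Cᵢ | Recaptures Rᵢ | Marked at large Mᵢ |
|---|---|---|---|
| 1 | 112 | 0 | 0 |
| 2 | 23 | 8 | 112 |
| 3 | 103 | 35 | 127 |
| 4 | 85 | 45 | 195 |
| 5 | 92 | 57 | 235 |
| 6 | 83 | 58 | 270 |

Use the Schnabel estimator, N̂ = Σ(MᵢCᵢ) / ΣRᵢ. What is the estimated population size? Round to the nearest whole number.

Σ MᵢCᵢ = 0·112 + 112·23 + 127·103 + 195·85 + 235·92 + 270·83 = 0 + 2576 + 13081 + 16575 + 21620 + 22410 = 76262
Σ Rᵢ = 0 + 8 + 35 + 45 + 57 + 58 = 203
N̂ = 76262 / 203 ≈ 375.7 → 376

N ≈ 376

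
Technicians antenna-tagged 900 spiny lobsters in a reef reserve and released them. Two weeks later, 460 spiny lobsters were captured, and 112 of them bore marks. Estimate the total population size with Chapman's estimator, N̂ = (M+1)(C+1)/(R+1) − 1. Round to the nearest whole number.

N ≈ 3675

N̂ = (900+1)(460+1)/(112+1) − 1 = 901·461/113 − 1
= 415361/113 − 1 ≈ 3675.8 − 1 ≈ 3674.8 → 3675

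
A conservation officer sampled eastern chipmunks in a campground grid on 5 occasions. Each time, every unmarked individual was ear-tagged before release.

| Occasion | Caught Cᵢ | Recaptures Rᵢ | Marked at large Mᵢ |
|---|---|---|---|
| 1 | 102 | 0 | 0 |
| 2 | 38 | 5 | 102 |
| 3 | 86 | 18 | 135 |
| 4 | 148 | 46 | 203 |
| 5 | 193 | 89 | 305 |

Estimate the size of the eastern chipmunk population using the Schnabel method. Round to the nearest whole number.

N ≈ 661

Σ MᵢCᵢ = 0·102 + 102·38 + 135·86 + 203·148 + 305·193 = 0 + 3876 + 11610 + 30044 + 58865 = 104395
Σ Rᵢ = 0 + 5 + 18 + 46 + 89 = 158
N̂ = 104395 / 158 ≈ 660.7 → 661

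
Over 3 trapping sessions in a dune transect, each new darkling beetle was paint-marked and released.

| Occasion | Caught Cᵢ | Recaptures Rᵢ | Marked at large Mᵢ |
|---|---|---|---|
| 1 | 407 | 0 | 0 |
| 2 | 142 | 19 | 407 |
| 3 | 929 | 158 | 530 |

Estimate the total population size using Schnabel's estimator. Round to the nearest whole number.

Σ MᵢCᵢ = 0·407 + 407·142 + 530·929 = 0 + 57794 + 492370 = 550164
Σ Rᵢ = 0 + 19 + 158 = 177
N̂ = 550164 / 177 ≈ 3108.3 → 3108

N ≈ 3108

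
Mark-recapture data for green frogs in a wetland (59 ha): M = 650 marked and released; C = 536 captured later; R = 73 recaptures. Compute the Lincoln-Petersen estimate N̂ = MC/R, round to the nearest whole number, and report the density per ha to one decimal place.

density ≈ 80.9 green frogs per ha

N̂ = 650·536/73 = 348400/73 ≈ 4772.6 → 4773
Density = N̂ / area = 4773 / 59 ≈ 80.90 → 80.9 per ha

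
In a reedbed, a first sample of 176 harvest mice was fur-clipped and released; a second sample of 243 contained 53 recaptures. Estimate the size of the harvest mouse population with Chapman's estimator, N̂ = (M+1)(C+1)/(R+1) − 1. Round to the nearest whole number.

N̂ = (176+1)(243+1)/(53+1) − 1 = 177·244/54 − 1
= 43188/54 − 1 ≈ 799.8 − 1 ≈ 798.8 → 799

N ≈ 799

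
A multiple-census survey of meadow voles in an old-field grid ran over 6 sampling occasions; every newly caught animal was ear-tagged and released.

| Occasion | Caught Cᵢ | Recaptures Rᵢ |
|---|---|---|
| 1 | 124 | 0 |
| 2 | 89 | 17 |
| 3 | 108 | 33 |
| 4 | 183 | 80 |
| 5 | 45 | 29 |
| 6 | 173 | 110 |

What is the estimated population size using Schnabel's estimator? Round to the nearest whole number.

N ≈ 617

Marked at large before each occasion: Mᵢ = Σⱼ<ᵢ (Cⱼ − Rⱼ) → M1=0, M2=124, M3=196, M4=271, M5=374, M6=390
Σ MᵢCᵢ = 0·124 + 124·89 + 196·108 + 271·183 + 374·45 + 390·173 = 0 + 11036 + 21168 + 49593 + 16830 + 67470 = 166097
Σ Rᵢ = 0 + 17 + 33 + 80 + 29 + 110 = 269
N̂ = 166097 / 269 ≈ 617.46 → 617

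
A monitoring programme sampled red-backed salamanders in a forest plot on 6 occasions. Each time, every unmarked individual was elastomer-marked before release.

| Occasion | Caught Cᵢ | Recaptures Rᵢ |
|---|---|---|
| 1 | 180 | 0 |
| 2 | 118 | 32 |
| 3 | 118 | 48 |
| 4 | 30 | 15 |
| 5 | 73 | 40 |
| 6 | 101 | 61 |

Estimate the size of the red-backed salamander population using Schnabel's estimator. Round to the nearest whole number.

Marked at large before each occasion: Mᵢ = Σⱼ<ᵢ (Cⱼ − Rⱼ) → M1=0, M2=180, M3=266, M4=336, M5=351, M6=384
Σ MᵢCᵢ = 0·180 + 180·118 + 266·118 + 336·30 + 351·73 + 384·101 = 0 + 21240 + 31388 + 10080 + 25623 + 38784 = 127115
Σ Rᵢ = 0 + 32 + 48 + 15 + 40 + 61 = 196
N̂ = 127115 / 196 ≈ 648.5 → 649

N ≈ 649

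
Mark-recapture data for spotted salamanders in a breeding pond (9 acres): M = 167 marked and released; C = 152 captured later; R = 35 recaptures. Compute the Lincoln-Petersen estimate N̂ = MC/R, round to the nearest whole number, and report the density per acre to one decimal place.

density ≈ 80.6 spotted salamanders per acre

N̂ = 167·152/35 = 25384/35 ≈ 725.3 → 725
Density = N̂ / area = 725 / 9 ≈ 80.56 → 80.6 per acre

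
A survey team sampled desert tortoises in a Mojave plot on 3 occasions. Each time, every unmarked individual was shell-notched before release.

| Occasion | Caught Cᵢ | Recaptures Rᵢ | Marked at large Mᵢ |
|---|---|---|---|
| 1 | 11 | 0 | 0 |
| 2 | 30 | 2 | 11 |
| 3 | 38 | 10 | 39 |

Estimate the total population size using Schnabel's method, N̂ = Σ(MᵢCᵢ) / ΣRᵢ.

Σ MᵢCᵢ = 0·11 + 11·30 + 39·38 = 0 + 330 + 1482 = 1812
Σ Rᵢ = 0 + 2 + 10 = 12
N̂ = 1812 / 12 = 151

N = 151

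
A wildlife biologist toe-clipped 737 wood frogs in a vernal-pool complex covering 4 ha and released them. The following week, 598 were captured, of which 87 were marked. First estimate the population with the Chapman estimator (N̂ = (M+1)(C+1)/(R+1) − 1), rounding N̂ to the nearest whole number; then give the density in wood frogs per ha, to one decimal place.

density ≈ 1255.5 wood frogs per ha

N̂ = 738·599/88 − 1 = 442062/88 − 1 ≈ 5022.4 → 5022
Density = N̂ / area = 5022 / 4 ≈ 1255.50 → 1255.5 per ha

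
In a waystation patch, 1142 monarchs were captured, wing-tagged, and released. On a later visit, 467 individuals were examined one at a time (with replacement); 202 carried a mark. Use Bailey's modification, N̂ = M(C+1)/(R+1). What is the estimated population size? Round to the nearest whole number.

N ≈ 2633

N̂ = 1142·(467+1)/(202+1) = 1142·468/203 = 534456/203 ≈ 2632.8 → 2633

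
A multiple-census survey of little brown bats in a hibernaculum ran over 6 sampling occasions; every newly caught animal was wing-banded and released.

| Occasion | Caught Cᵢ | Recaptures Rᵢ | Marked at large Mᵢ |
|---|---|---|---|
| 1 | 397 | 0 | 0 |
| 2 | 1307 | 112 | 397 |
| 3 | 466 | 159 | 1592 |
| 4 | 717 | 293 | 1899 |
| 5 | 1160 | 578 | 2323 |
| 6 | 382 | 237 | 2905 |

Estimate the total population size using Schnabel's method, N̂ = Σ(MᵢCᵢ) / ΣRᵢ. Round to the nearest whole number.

Σ MᵢCᵢ = 0·397 + 397·1307 + 1592·466 + 1899·717 + 2323·1160 + 2905·382 = 0 + 518879 + 741872 + 1361583 + 2694680 + 1109710 = 6426724
Σ Rᵢ = 0 + 112 + 159 + 293 + 578 + 237 = 1379
N̂ = 6426724 / 1379 ≈ 4660.4 → 4660

N ≈ 4660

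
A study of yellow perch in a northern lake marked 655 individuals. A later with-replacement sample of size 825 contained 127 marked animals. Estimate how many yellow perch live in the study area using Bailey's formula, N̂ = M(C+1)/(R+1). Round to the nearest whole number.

N ≈ 4227

N̂ = 655·(825+1)/(127+1) = 655·826/128 = 541030/128 ≈ 4226.8 → 4227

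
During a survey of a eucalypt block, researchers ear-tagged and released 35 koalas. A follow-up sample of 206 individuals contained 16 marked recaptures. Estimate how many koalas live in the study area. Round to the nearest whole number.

N = (35 × 206) / 16 = 7210 / 16 ≈ 450.6 → 451

N ≈ 451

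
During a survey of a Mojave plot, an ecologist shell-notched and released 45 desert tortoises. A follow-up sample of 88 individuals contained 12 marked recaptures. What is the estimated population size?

If marked individuals mix randomly, R/C ≈ M/N, giving N ≈ M·C/R.
N = (45 × 88) / 12 = 3960 / 12 = 330

N = 330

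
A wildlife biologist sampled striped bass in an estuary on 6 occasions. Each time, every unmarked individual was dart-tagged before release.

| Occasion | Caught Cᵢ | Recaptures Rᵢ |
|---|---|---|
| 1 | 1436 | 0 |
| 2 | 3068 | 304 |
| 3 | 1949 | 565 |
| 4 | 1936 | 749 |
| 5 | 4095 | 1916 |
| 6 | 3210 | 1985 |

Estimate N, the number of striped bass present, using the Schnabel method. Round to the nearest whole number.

Marked at large before each occasion: Mᵢ = Σⱼ<ᵢ (Cⱼ − Rⱼ) → M1=0, M2=1436, M3=4200, M4=5584, M5=6771, M6=8950
Σ MᵢCᵢ = 0·1436 + 1436·3068 + 4200·1949 + 5584·1936 + 6771·4095 + 8950·3210 = 0 + 4405648 + 8185800 + 10810624 + 27727245 + 28729500 = 79858817
Σ Rᵢ = 0 + 304 + 565 + 749 + 1916 + 1985 = 5519
N̂ = 79858817 / 5519 ≈ 14469.8 → 14470

N ≈ 14,470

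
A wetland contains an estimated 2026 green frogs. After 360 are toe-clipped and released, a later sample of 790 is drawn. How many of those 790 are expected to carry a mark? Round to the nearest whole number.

Expected recaptures E[R] = M·C / N.
E[R] = 360 × 790 / 2026 = 284400 / 2026 ≈ 140.4 → 140

expected recaptures ≈ 140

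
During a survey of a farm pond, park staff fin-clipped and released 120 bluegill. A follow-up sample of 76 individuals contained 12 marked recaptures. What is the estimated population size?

N = (120 × 76) / 12 = 9120 / 12 = 760

N = 760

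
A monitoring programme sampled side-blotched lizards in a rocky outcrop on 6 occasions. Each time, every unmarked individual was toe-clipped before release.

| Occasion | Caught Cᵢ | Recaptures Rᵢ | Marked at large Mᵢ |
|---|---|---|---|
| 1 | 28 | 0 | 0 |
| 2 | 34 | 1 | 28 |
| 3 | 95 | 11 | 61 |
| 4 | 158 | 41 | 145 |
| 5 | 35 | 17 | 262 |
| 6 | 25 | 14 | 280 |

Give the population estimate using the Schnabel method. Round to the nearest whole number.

N ≈ 546

Σ MᵢCᵢ = 0·28 + 28·34 + 61·95 + 145·158 + 262·35 + 280·25 = 0 + 952 + 5795 + 22910 + 9170 + 7000 = 45827
Σ Rᵢ = 0 + 1 + 11 + 41 + 17 + 14 = 84
N̂ = 45827 / 84 ≈ 545.6 → 546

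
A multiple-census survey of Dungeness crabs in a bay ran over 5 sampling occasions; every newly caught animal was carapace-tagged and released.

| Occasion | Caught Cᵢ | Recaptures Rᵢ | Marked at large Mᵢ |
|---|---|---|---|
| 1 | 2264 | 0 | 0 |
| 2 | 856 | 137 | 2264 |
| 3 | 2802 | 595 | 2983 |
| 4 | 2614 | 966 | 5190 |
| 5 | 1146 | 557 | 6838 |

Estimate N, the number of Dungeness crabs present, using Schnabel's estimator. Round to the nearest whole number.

Σ MᵢCᵢ = 0·2264 + 2264·856 + 2983·2802 + 5190·2614 + 6838·1146 = 0 + 1937984 + 8358366 + 13566660 + 7836348 = 31699358
Σ Rᵢ = 0 + 137 + 595 + 966 + 557 = 2255
N̂ = 31699358 / 2255 ≈ 14057.4 → 14057

N ≈ 14,057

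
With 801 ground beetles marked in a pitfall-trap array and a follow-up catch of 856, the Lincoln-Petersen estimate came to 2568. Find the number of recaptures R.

R = 267

From N = M·C/R: R = M·C / N = 801·856 / 2568 = 685656 / 2568 = 267.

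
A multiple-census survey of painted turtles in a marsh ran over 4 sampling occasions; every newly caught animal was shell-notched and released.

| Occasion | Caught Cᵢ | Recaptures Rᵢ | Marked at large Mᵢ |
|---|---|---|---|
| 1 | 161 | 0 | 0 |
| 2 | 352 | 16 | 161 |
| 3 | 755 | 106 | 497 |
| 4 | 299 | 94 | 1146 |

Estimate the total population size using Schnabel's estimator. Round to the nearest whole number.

N ≈ 3586

Σ MᵢCᵢ = 0·161 + 161·352 + 497·755 + 1146·299 = 0 + 56672 + 375235 + 342654 = 774561
Σ Rᵢ = 0 + 16 + 106 + 94 = 216
N̂ = 774561 / 216 ≈ 3585.9 → 3586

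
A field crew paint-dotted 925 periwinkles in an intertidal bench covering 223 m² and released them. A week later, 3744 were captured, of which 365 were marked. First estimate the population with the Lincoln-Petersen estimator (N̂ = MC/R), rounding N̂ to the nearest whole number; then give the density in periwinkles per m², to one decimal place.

density ≈ 42.5 periwinkles per m²

N̂ = 925·3744/365 = 3463200/365 ≈ 9488.2 → 9488
Density = N̂ / area = 9488 / 223 ≈ 42.547 → 42.5 per m²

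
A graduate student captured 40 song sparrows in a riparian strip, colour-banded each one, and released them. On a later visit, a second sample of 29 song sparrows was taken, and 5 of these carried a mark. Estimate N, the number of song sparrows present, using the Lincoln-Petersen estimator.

N = 232

If marked individuals mix randomly, R/C ≈ M/N, giving N ≈ M·C/R.
N = (40 × 29) / 5 = 1160 / 5 = 232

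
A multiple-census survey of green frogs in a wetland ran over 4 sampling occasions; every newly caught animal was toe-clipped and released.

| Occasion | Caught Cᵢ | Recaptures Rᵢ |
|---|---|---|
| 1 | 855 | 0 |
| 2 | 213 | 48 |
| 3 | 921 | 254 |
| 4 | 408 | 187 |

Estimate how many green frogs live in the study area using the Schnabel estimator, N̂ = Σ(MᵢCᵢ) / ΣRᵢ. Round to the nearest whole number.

Marked at large before each occasion: Mᵢ = Σⱼ<ᵢ (Cⱼ − Rⱼ) → M1=0, M2=855, M3=1020, M4=1687
Σ MᵢCᵢ = 0·855 + 855·213 + 1020·921 + 1687·408 = 0 + 182115 + 939420 + 688296 = 1809831
Σ Rᵢ = 0 + 48 + 254 + 187 = 489
N̂ = 1809831 / 489 ≈ 3701.1 → 3701

N ≈ 3701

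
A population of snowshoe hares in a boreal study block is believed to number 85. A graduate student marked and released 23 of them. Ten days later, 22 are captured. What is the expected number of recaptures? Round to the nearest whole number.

The marked fraction of the population is 23/85, so in a sample of 22 expect C·(M/N) marked.
E[R] = 23 × 22 / 85 = 506 / 85 ≈ 6.0 → 6

expected recaptures ≈ 6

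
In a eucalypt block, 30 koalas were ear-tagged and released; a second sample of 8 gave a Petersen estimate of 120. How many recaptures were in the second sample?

R = 2

From N = M·C/R: R = M·C / N = 30·8 / 120 = 240 / 120 = 2.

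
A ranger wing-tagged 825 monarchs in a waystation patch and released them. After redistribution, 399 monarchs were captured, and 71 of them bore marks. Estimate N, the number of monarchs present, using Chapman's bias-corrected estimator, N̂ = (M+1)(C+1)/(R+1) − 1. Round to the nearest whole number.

N ≈ 4588

N̂ = (825+1)(399+1)/(71+1) − 1 = 826·400/72 − 1
= 330400/72 − 1 ≈ 4588.9 − 1 ≈ 4587.9 → 4588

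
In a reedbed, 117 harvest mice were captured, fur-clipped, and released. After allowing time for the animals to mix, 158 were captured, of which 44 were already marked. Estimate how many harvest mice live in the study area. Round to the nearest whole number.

N ≈ 420

N = (117 × 158) / 44 = 18486 / 44 ≈ 420.1 → 420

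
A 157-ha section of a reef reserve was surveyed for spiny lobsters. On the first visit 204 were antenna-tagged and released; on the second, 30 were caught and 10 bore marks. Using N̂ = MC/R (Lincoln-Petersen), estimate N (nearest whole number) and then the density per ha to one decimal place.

N̂ = 204·30/10 = 6120/10 = 612
Density = N̂ / area = 612 / 157 ≈ 3.90 → 3.9 per ha

density ≈ 3.9 spiny lobsters per ha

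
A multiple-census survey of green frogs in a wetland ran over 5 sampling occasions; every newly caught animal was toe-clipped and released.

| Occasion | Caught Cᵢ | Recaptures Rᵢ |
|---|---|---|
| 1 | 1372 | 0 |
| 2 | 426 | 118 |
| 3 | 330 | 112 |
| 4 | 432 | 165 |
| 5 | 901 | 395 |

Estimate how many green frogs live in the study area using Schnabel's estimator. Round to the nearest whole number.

Marked at large before each occasion: Mᵢ = Σⱼ<ᵢ (Cⱼ − Rⱼ) → M1=0, M2=1372, M3=1680, M4=1898, M5=2165
Σ MᵢCᵢ = 0·1372 + 1372·426 + 1680·330 + 1898·432 + 2165·901 = 0 + 584472 + 554400 + 819936 + 1950665 = 3909473
Σ Rᵢ = 0 + 118 + 112 + 165 + 395 = 790
N̂ = 3909473 / 790 ≈ 4948.7 → 4949

N ≈ 4949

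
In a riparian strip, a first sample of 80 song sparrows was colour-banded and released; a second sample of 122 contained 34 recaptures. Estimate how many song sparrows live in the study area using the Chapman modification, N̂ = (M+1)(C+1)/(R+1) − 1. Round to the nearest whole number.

N ≈ 284

N̂ = (80+1)(122+1)/(34+1) − 1 = 81·123/35 − 1
= 9963/35 − 1 ≈ 284.7 − 1 ≈ 283.7 → 284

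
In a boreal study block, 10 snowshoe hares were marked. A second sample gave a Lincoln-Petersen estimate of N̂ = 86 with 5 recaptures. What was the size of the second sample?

C = 43

From N = M·C/R: C = N·R / M = 86·5 / 10 = 430 / 10 = 43.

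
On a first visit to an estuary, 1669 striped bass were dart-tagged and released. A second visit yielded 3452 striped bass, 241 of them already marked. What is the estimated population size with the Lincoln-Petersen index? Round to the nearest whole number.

N ≈ 23,906

If marked individuals mix randomly, R/C ≈ M/N, giving N ≈ M·C/R.
N = (1669 × 3452) / 241 = 5761388 / 241 ≈ 23906.2 → 23906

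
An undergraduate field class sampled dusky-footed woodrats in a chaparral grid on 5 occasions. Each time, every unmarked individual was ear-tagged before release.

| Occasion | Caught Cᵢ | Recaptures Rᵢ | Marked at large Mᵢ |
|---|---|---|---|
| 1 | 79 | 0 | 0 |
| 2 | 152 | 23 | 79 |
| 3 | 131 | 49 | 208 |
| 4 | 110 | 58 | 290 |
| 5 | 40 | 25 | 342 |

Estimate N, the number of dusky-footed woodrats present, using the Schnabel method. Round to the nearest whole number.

N ≈ 547

Σ MᵢCᵢ = 0·79 + 79·152 + 208·131 + 290·110 + 342·40 = 0 + 12008 + 27248 + 31900 + 13680 = 84836
Σ Rᵢ = 0 + 23 + 49 + 58 + 25 = 155
N̂ = 84836 / 155 ≈ 547.3 → 547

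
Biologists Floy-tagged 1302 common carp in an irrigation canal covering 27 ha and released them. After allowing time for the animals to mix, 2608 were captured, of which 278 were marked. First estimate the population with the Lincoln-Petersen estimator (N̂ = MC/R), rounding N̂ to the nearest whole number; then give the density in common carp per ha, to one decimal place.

N̂ = 1302·2608/278 = 3395616/278 ≈ 12214.4 → 12214
Density = N̂ / area = 12214 / 27 ≈ 452.37 → 452.4 per ha

density ≈ 452.4 common carp per ha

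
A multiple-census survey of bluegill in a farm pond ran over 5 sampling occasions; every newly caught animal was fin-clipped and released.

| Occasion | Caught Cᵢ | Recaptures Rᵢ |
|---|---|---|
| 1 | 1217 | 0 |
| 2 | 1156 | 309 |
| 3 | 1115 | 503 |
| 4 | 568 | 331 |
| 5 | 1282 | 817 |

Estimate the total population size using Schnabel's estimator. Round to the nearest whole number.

Marked at large before each occasion: Mᵢ = Σⱼ<ᵢ (Cⱼ − Rⱼ) → M1=0, M2=1217, M3=2064, M4=2676, M5=2913
Σ MᵢCᵢ = 0·1217 + 1217·1156 + 2064·1115 + 2676·568 + 2913·1282 = 0 + 1406852 + 2301360 + 1519968 + 3734466 = 8962646
Σ Rᵢ = 0 + 309 + 503 + 331 + 817 = 1960
N̂ = 8962646 / 1960 ≈ 4572.8 → 4573

N ≈ 4573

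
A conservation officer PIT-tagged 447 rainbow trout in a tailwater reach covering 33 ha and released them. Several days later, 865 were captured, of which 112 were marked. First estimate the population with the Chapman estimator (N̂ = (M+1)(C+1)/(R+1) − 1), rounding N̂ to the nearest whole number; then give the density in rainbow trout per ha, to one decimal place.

density ≈ 104.0 rainbow trout per ha

N̂ = 448·866/113 − 1 = 387968/113 − 1 ≈ 3432.3 → 3432
Density = N̂ / area = 3432 / 33 = 104.0 per ha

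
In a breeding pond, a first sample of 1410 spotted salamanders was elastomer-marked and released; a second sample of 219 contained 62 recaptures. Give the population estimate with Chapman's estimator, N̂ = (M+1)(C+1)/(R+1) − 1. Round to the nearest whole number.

N ≈ 4926

N̂ = (1410+1)(219+1)/(62+1) − 1 = 1411·220/63 − 1
= 310420/63 − 1 ≈ 4927.3 − 1 ≈ 4926.3 → 4926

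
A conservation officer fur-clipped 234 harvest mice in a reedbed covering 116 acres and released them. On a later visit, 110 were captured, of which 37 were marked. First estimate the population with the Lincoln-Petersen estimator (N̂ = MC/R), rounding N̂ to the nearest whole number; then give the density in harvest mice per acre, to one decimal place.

density ≈ 6.0 harvest mice per acre

N̂ = 234·110/37 = 25740/37 ≈ 695.7 → 696
Density = N̂ / area = 696 / 116 = 6.0 per acre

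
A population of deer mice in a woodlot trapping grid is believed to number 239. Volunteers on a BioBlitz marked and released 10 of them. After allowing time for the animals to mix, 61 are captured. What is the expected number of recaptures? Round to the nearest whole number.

expected recaptures ≈ 3

Expected recaptures E[R] = M·C / N.
E[R] = 10 × 61 / 239 = 610 / 239 ≈ 2.6 → 3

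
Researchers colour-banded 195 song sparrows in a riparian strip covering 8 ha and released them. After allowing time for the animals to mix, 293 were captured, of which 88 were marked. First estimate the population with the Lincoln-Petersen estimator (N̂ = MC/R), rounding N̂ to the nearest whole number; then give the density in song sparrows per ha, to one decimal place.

density ≈ 81.1 song sparrows per ha

N̂ = 195·293/88 = 57135/88 ≈ 649.3 → 649
Density = N̂ / area = 649 / 8 ≈ 81.12 → 81.1 per ha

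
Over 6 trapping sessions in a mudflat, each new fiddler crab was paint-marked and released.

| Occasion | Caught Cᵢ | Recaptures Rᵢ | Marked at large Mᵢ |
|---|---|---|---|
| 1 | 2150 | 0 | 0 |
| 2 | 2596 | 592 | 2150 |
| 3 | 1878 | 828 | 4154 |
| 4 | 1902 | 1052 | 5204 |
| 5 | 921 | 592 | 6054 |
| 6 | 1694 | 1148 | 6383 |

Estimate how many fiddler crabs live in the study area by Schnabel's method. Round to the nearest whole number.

Σ MᵢCᵢ = 0·2150 + 2150·2596 + 4154·1878 + 5204·1902 + 6054·921 + 6383·1694 = 0 + 5581400 + 7801212 + 9898008 + 5575734 + 10812802 = 39669156
Σ Rᵢ = 0 + 592 + 828 + 1052 + 592 + 1148 = 4212
N̂ = 39669156 / 4212 ≈ 9418.1 → 9418

N ≈ 9418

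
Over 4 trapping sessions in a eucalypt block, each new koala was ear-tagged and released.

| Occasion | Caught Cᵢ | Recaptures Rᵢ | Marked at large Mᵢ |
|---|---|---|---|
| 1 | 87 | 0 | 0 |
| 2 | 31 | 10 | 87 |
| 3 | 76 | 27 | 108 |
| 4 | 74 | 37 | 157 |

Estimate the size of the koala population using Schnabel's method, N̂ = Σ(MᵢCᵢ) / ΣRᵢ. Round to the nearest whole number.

N ≈ 304

Σ MᵢCᵢ = 0·87 + 87·31 + 108·76 + 157·74 = 0 + 2697 + 8208 + 11618 = 22523
Σ Rᵢ = 0 + 10 + 27 + 37 = 74
N̂ = 22523 / 74 ≈ 304.4 → 304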